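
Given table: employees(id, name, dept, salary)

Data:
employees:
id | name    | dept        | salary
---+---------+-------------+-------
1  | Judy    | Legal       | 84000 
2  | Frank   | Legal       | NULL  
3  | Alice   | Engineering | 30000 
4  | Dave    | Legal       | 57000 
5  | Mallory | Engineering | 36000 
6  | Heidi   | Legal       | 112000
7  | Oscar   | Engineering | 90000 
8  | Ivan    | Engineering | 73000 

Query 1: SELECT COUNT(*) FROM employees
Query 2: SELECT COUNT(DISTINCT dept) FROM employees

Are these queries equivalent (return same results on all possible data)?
No, not equivalent

Query 1 returns: [(8,)]
Query 2 returns: [(2,)]

Reason: COUNT(*) counts rows, COUNT(DISTINCT dept) counts unique depts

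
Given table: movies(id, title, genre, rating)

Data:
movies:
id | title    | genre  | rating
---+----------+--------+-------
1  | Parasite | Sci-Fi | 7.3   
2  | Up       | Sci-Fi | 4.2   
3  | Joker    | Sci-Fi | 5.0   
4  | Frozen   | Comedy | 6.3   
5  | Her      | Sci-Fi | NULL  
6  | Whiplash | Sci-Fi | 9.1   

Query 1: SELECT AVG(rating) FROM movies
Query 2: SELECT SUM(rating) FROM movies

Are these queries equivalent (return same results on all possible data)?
No, not equivalent

Query 1 returns: [(6.38,)]
Query 2 returns: [(31.9,)]

Reason: AVG vs SUM give different aggregate values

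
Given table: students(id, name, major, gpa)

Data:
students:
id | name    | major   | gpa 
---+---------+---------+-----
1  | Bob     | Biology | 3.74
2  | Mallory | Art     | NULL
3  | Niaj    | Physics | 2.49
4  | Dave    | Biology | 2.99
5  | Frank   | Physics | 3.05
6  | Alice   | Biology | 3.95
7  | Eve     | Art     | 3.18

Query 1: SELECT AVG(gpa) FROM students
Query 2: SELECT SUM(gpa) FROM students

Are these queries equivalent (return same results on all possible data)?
No, not equivalent

Query 1 returns: [(3.233333333333334,)]
Query 2 returns: [(19.400000000000002,)]

Reason: AVG vs SUM give different aggregate values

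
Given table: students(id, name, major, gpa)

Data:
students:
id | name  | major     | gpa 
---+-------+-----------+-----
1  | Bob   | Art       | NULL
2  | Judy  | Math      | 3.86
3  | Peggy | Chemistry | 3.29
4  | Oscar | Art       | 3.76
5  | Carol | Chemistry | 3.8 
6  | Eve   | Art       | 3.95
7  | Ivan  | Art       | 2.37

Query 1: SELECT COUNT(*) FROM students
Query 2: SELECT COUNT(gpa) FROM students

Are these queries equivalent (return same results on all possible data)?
No, not equivalent

Query 1 returns: [(7,)]
Query 2 returns: [(6,)]

Reason: COUNT(*) includes NULLs, COUNT(column) excludes them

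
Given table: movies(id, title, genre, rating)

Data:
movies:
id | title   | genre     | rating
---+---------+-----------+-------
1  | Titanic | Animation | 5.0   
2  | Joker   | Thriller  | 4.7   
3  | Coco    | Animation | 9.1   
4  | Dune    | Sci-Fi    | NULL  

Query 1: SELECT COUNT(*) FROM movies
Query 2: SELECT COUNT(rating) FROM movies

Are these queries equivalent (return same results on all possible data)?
No, not equivalent

Query 1 returns: [(4,)]
Query 2 returns: [(3,)]

Reason: COUNT(*) includes NULLs, COUNT(column) excludes them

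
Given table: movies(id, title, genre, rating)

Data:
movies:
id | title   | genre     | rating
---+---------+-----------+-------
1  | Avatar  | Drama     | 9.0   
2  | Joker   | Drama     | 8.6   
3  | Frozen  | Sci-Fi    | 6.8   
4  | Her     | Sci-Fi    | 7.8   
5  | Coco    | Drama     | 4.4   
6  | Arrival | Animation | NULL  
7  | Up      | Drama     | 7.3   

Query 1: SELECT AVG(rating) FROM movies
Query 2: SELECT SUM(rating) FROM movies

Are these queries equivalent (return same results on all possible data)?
No, not equivalent

Query 1 returns: [(7.316666666666666,)]
Query 2 returns: [(43.9,)]

Reason: AVG vs SUM give different aggregate values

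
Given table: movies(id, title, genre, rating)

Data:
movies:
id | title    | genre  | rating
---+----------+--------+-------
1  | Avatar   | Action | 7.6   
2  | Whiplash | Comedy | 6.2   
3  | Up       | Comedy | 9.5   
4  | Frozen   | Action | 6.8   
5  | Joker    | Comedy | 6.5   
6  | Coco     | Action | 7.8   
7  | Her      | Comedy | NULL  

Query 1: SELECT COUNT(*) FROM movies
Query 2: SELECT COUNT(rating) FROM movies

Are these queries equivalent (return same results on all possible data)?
No, not equivalent

Query 1 returns: [(7,)]
Query 2 returns: [(6,)]

Reason: COUNT(*) includes NULLs, COUNT(column) excludes them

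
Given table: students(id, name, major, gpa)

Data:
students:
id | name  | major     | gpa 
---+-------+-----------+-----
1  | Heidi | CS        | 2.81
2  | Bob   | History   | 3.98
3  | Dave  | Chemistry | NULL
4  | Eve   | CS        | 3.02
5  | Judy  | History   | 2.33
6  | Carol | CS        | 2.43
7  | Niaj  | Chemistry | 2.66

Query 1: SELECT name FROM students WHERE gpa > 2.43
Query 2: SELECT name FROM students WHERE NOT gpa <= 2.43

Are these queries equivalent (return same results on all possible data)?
Yes, equivalent

Both queries return: [('Bob',), ('Eve',), ('Heidi',), ('Niaj',)]

Reason: Both filter gpa > 2.43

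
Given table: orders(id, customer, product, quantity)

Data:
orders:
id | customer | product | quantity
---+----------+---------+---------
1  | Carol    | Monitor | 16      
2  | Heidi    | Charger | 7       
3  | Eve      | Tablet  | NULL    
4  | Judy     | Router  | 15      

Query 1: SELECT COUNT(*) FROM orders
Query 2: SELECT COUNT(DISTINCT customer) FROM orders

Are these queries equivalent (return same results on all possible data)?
No, not equivalent

Query 1 returns: [(4,)]
Query 2 returns: [(4,)]

Reason: COUNT(*) counts rows, COUNT(DISTINCT customer) counts unique customers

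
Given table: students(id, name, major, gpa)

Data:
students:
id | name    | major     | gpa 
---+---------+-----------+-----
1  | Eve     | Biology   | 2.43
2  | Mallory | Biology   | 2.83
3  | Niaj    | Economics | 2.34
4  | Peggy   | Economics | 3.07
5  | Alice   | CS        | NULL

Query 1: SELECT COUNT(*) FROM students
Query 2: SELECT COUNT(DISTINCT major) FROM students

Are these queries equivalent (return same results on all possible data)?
No, not equivalent

Query 1 returns: [(5,)]
Query 2 returns: [(3,)]

Reason: COUNT(*) counts rows, COUNT(DISTINCT major) counts unique majors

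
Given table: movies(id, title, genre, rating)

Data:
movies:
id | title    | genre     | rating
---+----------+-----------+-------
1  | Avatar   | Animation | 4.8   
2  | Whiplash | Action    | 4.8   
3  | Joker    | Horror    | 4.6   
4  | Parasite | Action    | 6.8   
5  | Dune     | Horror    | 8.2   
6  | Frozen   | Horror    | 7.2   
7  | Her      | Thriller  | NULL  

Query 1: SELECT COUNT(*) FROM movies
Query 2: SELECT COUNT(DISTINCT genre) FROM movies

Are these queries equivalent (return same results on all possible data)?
No, not equivalent

Query 1 returns: [(7,)]
Query 2 returns: [(4,)]

Reason: COUNT(*) counts rows, COUNT(DISTINCT genre) counts unique genres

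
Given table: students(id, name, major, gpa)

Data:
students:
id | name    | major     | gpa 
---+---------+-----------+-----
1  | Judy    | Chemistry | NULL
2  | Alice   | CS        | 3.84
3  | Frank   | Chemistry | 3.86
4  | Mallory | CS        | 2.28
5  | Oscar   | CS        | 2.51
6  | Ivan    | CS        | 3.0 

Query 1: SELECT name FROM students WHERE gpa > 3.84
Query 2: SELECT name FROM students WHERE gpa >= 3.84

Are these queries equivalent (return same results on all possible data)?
No, not equivalent

Query 1 returns: [('Frank',)]
Query 2 returns: [('Alice',), ('Frank',)]

Reason: > vs >= gives different results when gpa = 3.84 exists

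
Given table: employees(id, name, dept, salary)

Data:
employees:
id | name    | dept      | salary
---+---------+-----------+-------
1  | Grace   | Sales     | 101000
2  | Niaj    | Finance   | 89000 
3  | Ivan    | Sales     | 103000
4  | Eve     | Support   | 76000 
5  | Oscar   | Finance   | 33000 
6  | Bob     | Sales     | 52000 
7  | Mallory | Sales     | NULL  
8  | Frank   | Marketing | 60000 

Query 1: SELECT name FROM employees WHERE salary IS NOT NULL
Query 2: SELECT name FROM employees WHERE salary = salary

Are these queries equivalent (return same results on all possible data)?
Yes, equivalent

Both queries return: [('Bob',), ('Eve',), ('Frank',), ('Grace',), ('Ivan',), ('Niaj',), ('Oscar',)]

Reason: IS NOT NULL vs self-equality (both exclude NULLs)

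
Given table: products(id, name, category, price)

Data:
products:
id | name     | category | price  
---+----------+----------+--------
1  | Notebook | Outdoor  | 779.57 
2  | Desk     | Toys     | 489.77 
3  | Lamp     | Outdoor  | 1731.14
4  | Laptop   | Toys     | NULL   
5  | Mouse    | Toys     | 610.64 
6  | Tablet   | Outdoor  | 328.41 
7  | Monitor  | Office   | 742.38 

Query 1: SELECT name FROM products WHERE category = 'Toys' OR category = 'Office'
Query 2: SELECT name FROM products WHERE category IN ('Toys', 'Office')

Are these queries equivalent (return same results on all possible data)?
Yes, equivalent

Both queries return: [('Desk',), ('Laptop',), ('Monitor',), ('Mouse',)]

Reason: OR vs IN are equivalent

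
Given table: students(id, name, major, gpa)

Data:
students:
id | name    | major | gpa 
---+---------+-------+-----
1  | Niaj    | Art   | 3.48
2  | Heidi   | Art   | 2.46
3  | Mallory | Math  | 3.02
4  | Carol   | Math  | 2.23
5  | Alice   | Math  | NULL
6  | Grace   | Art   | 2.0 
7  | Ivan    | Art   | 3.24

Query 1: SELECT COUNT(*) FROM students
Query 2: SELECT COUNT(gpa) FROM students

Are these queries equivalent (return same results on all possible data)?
No, not equivalent

Query 1 returns: [(7,)]
Query 2 returns: [(6,)]

Reason: COUNT(*) includes NULLs, COUNT(column) excludes them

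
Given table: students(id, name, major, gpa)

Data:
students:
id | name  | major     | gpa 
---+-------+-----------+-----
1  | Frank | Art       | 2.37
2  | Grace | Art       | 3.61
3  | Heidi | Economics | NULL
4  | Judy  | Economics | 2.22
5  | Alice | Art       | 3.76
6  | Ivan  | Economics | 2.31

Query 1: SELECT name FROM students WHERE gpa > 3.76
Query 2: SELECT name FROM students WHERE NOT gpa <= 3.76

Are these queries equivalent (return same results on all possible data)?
Yes, equivalent

Both queries return: []

Reason: Both filter gpa > 3.76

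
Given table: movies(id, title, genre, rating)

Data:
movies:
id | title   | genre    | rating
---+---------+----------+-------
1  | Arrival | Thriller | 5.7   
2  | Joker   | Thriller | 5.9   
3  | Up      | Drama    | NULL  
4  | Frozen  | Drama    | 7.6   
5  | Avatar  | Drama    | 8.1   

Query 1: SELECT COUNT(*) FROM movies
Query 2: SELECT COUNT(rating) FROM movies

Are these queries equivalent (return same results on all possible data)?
No, not equivalent

Query 1 returns: [(5,)]
Query 2 returns: [(4,)]

Reason: COUNT(*) includes NULLs, COUNT(column) excludes them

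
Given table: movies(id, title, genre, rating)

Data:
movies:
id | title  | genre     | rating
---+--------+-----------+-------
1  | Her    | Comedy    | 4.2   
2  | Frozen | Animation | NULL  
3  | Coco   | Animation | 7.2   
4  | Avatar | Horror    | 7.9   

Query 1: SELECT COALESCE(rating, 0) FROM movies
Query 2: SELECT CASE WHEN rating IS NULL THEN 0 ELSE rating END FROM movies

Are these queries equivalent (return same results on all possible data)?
Yes, equivalent

Both queries return: [(0,), (4.2,), (7.2,), (7.9,)]

Reason: COALESCE vs CASE for NULL handling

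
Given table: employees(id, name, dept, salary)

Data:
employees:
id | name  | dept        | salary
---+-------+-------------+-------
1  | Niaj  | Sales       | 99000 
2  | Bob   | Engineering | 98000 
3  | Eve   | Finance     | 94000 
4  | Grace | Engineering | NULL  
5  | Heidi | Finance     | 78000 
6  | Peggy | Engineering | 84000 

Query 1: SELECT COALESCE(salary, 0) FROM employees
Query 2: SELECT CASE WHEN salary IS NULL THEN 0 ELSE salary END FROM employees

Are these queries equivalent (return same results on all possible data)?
Yes, equivalent

Both queries return: [(0,), (78000,), (84000,), (94000,), (98000,), (99000,)]

Reason: COALESCE vs CASE for NULL handling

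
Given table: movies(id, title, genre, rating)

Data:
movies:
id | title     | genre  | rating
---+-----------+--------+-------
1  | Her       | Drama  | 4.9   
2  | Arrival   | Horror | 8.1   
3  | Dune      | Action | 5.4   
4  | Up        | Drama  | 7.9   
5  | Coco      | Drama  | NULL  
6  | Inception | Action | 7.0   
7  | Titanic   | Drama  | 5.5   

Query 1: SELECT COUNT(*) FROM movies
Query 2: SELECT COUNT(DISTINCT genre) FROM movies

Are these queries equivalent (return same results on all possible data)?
No, not equivalent

Query 1 returns: [(7,)]
Query 2 returns: [(3,)]

Reason: COUNT(*) counts rows, COUNT(DISTINCT genre) counts unique genres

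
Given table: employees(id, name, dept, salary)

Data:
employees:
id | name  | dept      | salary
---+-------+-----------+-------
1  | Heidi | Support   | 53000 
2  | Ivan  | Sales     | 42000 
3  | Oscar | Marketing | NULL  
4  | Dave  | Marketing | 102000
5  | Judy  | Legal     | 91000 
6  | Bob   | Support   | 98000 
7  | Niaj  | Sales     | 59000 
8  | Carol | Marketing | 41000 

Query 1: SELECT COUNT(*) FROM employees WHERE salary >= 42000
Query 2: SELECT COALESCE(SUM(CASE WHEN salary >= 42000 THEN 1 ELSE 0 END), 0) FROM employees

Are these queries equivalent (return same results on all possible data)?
Yes, equivalent

Both queries return: [(6,)]

Reason: COUNT with WHERE vs conditional SUM (COALESCE handles empty-table NULL)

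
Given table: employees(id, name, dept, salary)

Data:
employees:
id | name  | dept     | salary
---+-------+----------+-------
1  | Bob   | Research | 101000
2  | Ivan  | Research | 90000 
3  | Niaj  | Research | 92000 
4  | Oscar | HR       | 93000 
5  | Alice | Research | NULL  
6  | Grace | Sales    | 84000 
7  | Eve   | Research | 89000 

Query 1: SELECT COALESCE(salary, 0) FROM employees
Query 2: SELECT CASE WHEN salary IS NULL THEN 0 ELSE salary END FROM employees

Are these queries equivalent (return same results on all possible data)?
Yes, equivalent

Both queries return: [(0,), (84000,), (89000,), (90000,), (92000,), (93000,), (101000,)]

Reason: COALESCE vs CASE for NULL handling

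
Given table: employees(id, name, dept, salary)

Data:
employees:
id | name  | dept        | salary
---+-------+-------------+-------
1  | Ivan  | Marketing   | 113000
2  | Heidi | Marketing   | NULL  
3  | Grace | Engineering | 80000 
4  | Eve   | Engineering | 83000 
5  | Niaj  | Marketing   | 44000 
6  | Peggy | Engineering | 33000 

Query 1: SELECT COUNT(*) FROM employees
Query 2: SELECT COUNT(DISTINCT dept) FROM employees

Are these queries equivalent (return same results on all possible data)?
No, not equivalent

Query 1 returns: [(6,)]
Query 2 returns: [(2,)]

Reason: COUNT(*) counts rows, COUNT(DISTINCT dept) counts unique depts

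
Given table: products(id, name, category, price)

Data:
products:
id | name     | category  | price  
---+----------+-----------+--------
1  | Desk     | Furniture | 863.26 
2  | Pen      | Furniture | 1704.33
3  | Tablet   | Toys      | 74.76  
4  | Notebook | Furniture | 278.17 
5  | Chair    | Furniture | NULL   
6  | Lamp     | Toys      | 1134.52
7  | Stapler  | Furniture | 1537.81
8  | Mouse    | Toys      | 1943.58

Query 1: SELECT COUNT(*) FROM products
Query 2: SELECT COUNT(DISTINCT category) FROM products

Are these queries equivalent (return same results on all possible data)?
No, not equivalent

Query 1 returns: [(8,)]
Query 2 returns: [(2,)]

Reason: COUNT(*) counts rows, COUNT(DISTINCT category) counts unique categorys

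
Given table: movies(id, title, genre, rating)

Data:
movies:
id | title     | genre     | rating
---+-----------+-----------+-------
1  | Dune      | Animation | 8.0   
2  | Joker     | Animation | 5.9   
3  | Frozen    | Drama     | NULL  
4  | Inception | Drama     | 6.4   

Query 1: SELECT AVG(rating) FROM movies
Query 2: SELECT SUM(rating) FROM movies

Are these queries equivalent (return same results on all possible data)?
No, not equivalent

Query 1 returns: [(6.766666666666667,)]
Query 2 returns: [(20.3,)]

Reason: AVG vs SUM give different aggregate values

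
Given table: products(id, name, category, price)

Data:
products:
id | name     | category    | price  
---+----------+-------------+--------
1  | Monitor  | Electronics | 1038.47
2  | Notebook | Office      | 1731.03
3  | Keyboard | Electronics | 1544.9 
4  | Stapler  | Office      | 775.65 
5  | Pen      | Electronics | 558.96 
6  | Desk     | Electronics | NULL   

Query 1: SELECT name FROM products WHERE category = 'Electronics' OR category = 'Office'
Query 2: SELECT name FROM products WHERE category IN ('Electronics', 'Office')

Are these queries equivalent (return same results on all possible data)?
Yes, equivalent

Both queries return: [('Desk',), ('Keyboard',), ('Monitor',), ('Notebook',), ('Pen',), ('Stapler',)]

Reason: OR vs IN are equivalent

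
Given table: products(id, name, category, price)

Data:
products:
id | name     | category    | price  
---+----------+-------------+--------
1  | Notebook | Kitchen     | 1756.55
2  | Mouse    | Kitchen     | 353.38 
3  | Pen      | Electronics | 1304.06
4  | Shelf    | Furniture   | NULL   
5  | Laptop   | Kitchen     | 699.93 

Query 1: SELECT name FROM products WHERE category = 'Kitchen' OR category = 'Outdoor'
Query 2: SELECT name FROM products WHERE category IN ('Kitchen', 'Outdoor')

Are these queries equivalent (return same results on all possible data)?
Yes, equivalent

Both queries return: [('Laptop',), ('Mouse',), ('Notebook',)]

Reason: OR vs IN are equivalent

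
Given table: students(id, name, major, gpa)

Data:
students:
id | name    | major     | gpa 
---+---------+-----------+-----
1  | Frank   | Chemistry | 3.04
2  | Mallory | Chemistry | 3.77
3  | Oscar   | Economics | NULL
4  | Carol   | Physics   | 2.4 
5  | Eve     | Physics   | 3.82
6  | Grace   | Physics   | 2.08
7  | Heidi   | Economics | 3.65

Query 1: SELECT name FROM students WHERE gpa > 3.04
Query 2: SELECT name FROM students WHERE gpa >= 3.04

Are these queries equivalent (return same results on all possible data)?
No, not equivalent

Query 1 returns: [('Mallory',), ('Eve',), ('Heidi',)]
Query 2 returns: [('Frank',), ('Mallory',), ('Eve',), ('Heidi',)]

Reason: > vs >= gives different results when gpa = 3.04 exists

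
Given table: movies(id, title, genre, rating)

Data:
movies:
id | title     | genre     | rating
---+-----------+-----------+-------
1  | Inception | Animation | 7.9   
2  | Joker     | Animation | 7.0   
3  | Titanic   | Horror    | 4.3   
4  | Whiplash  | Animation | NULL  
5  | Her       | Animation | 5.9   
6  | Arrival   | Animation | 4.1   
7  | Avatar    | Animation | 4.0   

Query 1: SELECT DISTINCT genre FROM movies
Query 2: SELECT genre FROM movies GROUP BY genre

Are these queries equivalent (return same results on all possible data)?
Yes, equivalent

Both queries return: [('Animation',), ('Horror',)]

Reason: Both get unique genres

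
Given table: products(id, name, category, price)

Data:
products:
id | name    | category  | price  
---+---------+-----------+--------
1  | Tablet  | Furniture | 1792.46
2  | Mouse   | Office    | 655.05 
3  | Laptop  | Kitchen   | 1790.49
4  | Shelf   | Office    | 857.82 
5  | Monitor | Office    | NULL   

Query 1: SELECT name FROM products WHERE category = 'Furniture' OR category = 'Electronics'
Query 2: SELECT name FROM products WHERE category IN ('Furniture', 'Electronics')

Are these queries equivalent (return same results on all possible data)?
Yes, equivalent

Both queries return: [('Tablet',)]

Reason: OR vs IN are equivalent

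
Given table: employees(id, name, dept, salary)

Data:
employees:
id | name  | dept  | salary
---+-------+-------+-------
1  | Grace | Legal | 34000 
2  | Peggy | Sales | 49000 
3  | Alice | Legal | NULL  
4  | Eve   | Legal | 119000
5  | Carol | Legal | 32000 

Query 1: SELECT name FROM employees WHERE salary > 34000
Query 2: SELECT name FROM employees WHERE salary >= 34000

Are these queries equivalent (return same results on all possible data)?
No, not equivalent

Query 1 returns: [('Peggy',), ('Eve',)]
Query 2 returns: [('Grace',), ('Peggy',), ('Eve',)]

Reason: > vs >= gives different results when salary = 34000 exists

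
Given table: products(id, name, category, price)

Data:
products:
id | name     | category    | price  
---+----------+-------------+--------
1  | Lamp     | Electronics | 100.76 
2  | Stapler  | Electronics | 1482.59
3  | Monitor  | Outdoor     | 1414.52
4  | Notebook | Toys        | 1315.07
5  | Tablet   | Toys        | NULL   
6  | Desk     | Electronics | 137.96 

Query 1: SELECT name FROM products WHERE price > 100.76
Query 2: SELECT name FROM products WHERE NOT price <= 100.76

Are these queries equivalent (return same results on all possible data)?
Yes, equivalent

Both queries return: [('Desk',), ('Monitor',), ('Notebook',), ('Stapler',)]

Reason: Both filter price > 100.76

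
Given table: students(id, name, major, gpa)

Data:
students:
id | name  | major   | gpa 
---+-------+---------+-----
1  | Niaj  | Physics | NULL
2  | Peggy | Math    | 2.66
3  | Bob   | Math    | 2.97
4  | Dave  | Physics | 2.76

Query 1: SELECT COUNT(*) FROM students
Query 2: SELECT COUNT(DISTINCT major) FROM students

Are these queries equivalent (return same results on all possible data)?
No, not equivalent

Query 1 returns: [(4,)]
Query 2 returns: [(2,)]

Reason: COUNT(*) counts rows, COUNT(DISTINCT major) counts unique majors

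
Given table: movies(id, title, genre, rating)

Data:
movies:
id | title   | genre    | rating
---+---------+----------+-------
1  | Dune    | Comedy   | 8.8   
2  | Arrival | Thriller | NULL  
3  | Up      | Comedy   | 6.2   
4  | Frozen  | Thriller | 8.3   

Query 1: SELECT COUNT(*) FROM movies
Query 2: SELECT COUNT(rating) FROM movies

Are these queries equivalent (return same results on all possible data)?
No, not equivalent

Query 1 returns: [(4,)]
Query 2 returns: [(3,)]

Reason: COUNT(*) includes NULLs, COUNT(column) excludes them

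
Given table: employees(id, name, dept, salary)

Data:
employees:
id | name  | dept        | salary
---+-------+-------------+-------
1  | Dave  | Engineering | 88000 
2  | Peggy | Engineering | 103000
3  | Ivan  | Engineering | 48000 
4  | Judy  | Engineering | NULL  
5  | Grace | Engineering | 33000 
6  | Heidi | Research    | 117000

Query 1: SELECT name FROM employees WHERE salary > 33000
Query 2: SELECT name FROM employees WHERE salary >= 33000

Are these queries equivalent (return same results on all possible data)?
No, not equivalent

Query 1 returns: [('Dave',), ('Peggy',), ('Ivan',), ('Heidi',)]
Query 2 returns: [('Dave',), ('Peggy',), ('Ivan',), ('Grace',), ('Heidi',)]

Reason: > vs >= gives different results when salary = 33000 exists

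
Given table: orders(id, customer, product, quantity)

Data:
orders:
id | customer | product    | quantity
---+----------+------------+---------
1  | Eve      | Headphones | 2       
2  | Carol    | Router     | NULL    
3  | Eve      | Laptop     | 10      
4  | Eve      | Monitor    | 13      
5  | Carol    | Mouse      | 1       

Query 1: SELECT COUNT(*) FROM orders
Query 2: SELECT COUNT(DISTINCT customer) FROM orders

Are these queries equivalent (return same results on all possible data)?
No, not equivalent

Query 1 returns: [(5,)]
Query 2 returns: [(2,)]

Reason: COUNT(*) counts rows, COUNT(DISTINCT customer) counts unique customers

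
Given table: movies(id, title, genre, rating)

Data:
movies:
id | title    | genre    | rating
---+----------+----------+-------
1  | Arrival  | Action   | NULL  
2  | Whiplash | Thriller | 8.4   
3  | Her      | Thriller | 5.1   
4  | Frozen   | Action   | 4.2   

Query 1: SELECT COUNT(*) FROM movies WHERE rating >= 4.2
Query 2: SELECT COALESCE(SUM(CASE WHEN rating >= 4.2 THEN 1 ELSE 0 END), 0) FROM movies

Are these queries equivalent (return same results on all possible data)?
Yes, equivalent

Both queries return: [(3,)]

Reason: COUNT with WHERE vs conditional SUM (COALESCE handles empty-table NULL)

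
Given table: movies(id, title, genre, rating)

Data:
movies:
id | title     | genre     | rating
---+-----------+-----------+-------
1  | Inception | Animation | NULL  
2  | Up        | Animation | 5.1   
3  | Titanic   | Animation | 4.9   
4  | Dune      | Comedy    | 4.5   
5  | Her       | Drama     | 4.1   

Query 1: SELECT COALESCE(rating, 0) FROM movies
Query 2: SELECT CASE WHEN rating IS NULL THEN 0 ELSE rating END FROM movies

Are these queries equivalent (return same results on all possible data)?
Yes, equivalent

Both queries return: [(0,), (4.1,), (4.5,), (4.9,), (5.1,)]

Reason: COALESCE vs CASE for NULL handling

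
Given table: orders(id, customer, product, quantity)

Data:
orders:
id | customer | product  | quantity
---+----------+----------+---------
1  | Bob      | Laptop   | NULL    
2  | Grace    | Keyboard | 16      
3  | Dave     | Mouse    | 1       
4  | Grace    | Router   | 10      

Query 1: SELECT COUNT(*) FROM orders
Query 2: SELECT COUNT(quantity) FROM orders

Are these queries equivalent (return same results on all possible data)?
No, not equivalent

Query 1 returns: [(4,)]
Query 2 returns: [(3,)]

Reason: COUNT(*) includes NULLs, COUNT(column) excludes them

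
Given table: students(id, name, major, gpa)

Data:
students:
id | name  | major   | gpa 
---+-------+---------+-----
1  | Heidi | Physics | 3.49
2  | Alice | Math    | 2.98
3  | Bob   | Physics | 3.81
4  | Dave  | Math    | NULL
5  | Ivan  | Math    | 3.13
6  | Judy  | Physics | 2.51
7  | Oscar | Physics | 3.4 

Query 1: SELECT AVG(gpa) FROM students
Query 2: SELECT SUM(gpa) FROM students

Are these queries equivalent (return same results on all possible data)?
No, not equivalent

Query 1 returns: [(3.22,)]
Query 2 returns: [(19.32,)]

Reason: AVG vs SUM give different aggregate values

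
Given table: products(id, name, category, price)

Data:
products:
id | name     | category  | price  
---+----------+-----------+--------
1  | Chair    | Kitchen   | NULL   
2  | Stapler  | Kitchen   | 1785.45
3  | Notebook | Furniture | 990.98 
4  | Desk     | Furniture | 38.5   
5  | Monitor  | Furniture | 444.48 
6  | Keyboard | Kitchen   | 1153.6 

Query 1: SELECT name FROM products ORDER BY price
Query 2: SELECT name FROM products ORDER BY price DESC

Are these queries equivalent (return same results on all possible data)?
No, not equivalent

Query 1 returns: [('Chair',), ('Desk',), ('Monitor',), ('Notebook',), ('Keyboard',), ('Stapler',)]
Query 2 returns: [('Stapler',), ('Keyboard',), ('Notebook',), ('Monitor',), ('Desk',), ('Chair',)]

Reason: ASC vs DESC gives opposite ordering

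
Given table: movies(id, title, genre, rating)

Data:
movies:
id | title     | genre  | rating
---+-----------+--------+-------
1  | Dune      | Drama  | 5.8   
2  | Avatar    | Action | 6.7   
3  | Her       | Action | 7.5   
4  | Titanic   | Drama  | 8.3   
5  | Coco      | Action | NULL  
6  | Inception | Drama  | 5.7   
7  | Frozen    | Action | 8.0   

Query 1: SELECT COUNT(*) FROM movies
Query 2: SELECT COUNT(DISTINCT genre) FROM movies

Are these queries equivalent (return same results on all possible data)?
No, not equivalent

Query 1 returns: [(7,)]
Query 2 returns: [(2,)]

Reason: COUNT(*) counts rows, COUNT(DISTINCT genre) counts unique genres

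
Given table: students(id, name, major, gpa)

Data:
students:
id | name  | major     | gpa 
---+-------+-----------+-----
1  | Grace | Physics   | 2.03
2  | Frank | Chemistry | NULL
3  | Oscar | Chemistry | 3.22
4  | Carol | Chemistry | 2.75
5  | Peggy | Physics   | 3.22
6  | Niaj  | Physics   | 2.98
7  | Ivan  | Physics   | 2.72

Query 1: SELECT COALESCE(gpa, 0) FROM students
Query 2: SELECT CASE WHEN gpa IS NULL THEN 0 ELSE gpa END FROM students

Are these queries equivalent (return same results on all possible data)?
Yes, equivalent

Both queries return: [(0,), (2.03,), (2.72,), (2.75,), (2.98,), (3.22,), (3.22,)]

Reason: COALESCE vs CASE for NULL handling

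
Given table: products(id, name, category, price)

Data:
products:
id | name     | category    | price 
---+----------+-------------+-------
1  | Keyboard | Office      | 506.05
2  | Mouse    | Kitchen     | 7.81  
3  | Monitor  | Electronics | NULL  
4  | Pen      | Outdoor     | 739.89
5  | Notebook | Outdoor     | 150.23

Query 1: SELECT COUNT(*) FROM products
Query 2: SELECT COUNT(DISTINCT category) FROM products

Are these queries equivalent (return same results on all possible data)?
No, not equivalent

Query 1 returns: [(5,)]
Query 2 returns: [(4,)]

Reason: COUNT(*) counts rows, COUNT(DISTINCT category) counts unique categorys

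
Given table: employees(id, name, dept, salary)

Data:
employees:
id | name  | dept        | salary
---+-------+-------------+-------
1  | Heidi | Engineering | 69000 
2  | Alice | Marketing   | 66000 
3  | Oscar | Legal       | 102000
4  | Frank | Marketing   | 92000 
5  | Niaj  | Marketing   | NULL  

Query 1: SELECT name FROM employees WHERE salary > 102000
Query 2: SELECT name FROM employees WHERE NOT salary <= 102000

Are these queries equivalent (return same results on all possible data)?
Yes, equivalent

Both queries return: []

Reason: Both filter salary > 102000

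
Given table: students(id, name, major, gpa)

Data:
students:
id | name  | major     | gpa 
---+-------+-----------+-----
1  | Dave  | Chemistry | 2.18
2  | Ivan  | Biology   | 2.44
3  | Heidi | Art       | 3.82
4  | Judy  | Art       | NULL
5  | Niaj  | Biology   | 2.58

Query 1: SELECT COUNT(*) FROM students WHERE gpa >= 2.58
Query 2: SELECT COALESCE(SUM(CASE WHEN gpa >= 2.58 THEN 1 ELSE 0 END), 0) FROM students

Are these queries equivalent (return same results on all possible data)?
Yes, equivalent

Both queries return: [(2,)]

Reason: COUNT with WHERE vs conditional SUM (COALESCE handles empty-table NULL)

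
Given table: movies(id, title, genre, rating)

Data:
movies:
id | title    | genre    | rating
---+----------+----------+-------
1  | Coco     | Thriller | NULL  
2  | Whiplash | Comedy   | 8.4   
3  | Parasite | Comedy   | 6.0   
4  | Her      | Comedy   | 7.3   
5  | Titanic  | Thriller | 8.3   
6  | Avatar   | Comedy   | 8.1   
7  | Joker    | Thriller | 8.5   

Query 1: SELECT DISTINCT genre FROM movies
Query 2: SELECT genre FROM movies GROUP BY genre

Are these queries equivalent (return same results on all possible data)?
Yes, equivalent

Both queries return: [('Comedy',), ('Thriller',)]

Reason: Both get unique genres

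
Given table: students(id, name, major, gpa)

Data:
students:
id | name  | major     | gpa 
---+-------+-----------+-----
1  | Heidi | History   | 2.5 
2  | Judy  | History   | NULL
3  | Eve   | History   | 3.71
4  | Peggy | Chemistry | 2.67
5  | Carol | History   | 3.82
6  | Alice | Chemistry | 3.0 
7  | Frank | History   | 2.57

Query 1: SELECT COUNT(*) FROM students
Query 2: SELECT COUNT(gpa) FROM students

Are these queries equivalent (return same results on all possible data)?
No, not equivalent

Query 1 returns: [(7,)]
Query 2 returns: [(6,)]

Reason: COUNT(*) includes NULLs, COUNT(column) excludes them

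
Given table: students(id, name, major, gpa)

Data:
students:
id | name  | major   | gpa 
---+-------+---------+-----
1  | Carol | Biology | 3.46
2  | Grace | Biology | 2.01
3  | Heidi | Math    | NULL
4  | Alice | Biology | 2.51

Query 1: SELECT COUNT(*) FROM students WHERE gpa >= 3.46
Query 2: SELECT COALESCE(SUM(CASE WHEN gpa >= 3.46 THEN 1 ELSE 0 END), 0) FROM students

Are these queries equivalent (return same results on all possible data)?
Yes, equivalent

Both queries return: [(1,)]

Reason: COUNT with WHERE vs conditional SUM (COALESCE handles empty-table NULL)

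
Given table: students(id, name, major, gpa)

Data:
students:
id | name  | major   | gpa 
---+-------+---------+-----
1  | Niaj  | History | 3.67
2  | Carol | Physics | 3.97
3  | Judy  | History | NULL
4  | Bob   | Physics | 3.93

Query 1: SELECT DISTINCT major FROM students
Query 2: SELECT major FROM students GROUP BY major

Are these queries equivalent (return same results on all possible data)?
Yes, equivalent

Both queries return: [('History',), ('Physics',)]

Reason: Both get unique majors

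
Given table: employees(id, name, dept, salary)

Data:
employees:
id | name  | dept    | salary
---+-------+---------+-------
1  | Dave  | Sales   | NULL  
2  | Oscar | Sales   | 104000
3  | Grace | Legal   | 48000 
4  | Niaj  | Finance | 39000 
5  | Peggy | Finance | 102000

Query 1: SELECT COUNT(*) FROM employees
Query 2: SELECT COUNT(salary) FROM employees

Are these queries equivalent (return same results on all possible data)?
No, not equivalent

Query 1 returns: [(5,)]
Query 2 returns: [(4,)]

Reason: COUNT(*) includes NULLs, COUNT(column) excludes them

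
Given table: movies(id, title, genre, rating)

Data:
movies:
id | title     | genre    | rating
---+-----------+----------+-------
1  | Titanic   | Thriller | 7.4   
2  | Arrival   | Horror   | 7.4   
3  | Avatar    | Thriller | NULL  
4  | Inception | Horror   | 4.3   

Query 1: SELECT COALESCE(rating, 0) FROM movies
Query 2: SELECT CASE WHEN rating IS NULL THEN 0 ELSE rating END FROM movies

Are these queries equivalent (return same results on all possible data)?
Yes, equivalent

Both queries return: [(0,), (4.3,), (7.4,), (7.4,)]

Reason: COALESCE vs CASE for NULL handling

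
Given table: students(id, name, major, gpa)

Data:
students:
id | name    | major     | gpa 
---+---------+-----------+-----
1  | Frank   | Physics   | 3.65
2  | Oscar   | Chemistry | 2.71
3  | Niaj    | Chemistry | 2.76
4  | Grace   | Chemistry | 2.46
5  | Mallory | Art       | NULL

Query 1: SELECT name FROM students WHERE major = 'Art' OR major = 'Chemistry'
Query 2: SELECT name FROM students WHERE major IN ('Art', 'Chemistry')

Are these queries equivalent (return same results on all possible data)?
Yes, equivalent

Both queries return: [('Grace',), ('Mallory',), ('Niaj',), ('Oscar',)]

Reason: OR vs IN are equivalent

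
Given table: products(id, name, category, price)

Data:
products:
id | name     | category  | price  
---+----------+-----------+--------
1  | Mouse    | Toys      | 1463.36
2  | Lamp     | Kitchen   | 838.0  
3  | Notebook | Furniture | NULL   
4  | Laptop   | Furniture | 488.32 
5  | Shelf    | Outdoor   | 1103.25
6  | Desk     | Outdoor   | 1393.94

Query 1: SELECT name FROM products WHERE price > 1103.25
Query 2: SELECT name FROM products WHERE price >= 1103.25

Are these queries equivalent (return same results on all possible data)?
No, not equivalent

Query 1 returns: [('Mouse',), ('Desk',)]
Query 2 returns: [('Mouse',), ('Shelf',), ('Desk',)]

Reason: > vs >= gives different results when price = 1103.25 exists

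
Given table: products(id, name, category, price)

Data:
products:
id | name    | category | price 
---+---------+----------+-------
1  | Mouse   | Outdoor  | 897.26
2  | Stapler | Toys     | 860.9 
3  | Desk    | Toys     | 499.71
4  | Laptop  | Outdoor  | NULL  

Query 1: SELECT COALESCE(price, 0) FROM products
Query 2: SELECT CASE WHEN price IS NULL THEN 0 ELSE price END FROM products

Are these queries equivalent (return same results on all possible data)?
Yes, equivalent

Both queries return: [(0,), (499.71,), (860.9,), (897.26,)]

Reason: COALESCE vs CASE for NULL handling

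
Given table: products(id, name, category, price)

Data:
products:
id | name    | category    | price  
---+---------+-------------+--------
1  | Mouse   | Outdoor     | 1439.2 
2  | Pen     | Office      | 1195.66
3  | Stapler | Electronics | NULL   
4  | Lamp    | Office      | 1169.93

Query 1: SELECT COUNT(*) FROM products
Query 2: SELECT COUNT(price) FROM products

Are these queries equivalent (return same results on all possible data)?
No, not equivalent

Query 1 returns: [(4,)]
Query 2 returns: [(3,)]

Reason: COUNT(*) includes NULLs, COUNT(column) excludes them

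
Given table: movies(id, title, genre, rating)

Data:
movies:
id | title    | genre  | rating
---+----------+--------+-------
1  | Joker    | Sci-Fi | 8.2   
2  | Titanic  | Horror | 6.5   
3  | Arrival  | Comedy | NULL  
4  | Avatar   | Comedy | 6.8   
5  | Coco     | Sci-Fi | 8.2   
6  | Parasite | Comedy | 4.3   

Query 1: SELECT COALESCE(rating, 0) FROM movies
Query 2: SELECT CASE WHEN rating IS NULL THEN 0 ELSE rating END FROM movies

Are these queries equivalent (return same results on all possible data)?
Yes, equivalent

Both queries return: [(0,), (4.3,), (6.5,), (6.8,), (8.2,), (8.2,)]

Reason: COALESCE vs CASE for NULL handling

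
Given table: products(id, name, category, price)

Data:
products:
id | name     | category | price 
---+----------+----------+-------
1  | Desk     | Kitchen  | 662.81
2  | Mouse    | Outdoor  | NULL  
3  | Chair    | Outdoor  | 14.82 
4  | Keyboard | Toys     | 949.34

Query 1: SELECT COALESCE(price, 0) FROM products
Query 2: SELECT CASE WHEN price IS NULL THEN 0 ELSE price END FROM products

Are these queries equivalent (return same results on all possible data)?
Yes, equivalent

Both queries return: [(0,), (14.82,), (662.81,), (949.34,)]

Reason: COALESCE vs CASE for NULL handling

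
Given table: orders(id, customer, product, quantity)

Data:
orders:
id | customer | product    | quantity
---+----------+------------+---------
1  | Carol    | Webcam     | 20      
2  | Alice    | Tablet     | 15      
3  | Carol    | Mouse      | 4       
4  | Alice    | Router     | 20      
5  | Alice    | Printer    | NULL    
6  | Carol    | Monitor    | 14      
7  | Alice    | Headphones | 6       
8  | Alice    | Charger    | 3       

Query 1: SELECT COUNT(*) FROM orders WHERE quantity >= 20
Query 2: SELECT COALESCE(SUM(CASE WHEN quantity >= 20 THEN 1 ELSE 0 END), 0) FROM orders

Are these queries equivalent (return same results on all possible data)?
Yes, equivalent

Both queries return: [(2,)]

Reason: COUNT with WHERE vs conditional SUM (COALESCE handles empty-table NULL)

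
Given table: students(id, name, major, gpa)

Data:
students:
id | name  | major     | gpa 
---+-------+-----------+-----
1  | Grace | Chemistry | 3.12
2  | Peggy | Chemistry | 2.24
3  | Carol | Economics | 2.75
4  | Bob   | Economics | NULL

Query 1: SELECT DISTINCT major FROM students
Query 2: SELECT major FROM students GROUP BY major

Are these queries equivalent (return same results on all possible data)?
Yes, equivalent

Both queries return: [('Chemistry',), ('Economics',)]

Reason: Both get unique majors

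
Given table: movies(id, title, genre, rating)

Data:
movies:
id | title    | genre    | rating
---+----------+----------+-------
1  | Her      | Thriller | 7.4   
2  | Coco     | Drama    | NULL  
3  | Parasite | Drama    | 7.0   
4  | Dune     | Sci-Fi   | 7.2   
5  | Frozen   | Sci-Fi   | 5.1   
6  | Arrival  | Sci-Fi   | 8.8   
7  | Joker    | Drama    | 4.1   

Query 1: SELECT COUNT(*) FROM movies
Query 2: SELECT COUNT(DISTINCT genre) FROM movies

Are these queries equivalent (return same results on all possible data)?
No, not equivalent

Query 1 returns: [(7,)]
Query 2 returns: [(3,)]

Reason: COUNT(*) counts rows, COUNT(DISTINCT genre) counts unique genres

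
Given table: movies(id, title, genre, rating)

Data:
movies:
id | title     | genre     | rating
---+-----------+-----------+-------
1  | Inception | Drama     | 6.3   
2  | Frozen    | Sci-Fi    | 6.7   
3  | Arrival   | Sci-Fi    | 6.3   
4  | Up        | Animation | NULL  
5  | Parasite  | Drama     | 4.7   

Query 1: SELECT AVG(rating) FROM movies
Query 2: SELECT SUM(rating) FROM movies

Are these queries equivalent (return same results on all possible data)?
No, not equivalent

Query 1 returns: [(6.0,)]
Query 2 returns: [(24.0,)]

Reason: AVG vs SUM give different aggregate values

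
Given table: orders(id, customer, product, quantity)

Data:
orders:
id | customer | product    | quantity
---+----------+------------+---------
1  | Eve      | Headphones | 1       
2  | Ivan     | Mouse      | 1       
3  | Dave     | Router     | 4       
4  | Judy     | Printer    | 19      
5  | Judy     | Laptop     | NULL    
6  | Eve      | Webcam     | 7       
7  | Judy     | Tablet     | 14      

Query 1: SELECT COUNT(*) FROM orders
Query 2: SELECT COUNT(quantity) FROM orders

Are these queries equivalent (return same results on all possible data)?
No, not equivalent

Query 1 returns: [(7,)]
Query 2 returns: [(6,)]

Reason: COUNT(*) includes NULLs, COUNT(column) excludes them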